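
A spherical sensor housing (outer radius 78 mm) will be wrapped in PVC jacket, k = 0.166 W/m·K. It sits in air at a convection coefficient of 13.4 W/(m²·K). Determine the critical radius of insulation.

r_cr ≈ 24.8 mm

For a sphere r_cr = 2k/h = 2×0.166/13.4
r_cr = 24.8 mm; since the bare radius (78 mm) is above r_cr, any added insulation will reduce heat loss.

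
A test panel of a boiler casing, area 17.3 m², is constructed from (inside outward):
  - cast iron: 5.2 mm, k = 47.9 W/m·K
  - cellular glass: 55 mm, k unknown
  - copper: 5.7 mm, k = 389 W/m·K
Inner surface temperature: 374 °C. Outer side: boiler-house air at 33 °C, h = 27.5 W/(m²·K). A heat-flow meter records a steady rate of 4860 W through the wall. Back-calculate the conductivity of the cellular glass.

Thermal resistances in series:
R_cast iron = L/(kA) = 0.0052/(47.9×17.3) = 6.275×10^-6 K/W
R_copper = L/(kA) = 0.0057/(389×17.3) = 8.47×10^-7 K/W
R_outer film = 1/(h_o·A) = 1/(27.5×17.3) = 0.002102 K/W
Sum of known resistances R_other = 0.002109 K/W
Total R = ΔT/Q = 341/4860 = 0.07016 K/W
R_cellular glass = R_total − R_other = 0.06806 K/W
k = L/(R·A) = 0.055/(0.06806×17.3)

k ≈ 0.0467 W/(m·K)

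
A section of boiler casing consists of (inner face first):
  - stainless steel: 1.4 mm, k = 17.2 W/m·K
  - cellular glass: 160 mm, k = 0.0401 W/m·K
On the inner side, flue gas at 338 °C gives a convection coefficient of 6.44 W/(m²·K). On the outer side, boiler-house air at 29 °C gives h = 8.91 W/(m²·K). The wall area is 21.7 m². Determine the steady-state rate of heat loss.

Treating each layer as a thermal resistance in series:
R_inner film = 1/(h_i·A) = 1/(6.44×21.7) = 0.007156 K/W
R_stainless steel = L/(kA) = 0.0014/(17.2×21.7) = 3.751×10^-6 K/W
R_cellular glass = L/(kA) = 0.16/(0.0401×21.7) = 0.1839 K/W
R_outer film = 1/(h_o·A) = 1/(8.91×21.7) = 0.005172 K/W
R_total = 0.1962 K/W
Q = ΔT / R_total = 309 / 0.1962

Q ≈ 1570 W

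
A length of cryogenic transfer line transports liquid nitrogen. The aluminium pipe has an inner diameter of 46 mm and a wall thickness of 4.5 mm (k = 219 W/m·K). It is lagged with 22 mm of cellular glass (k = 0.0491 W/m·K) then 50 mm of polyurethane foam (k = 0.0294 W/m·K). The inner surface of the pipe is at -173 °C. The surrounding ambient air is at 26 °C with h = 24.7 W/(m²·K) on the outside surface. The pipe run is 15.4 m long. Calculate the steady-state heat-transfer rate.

Radial resistances (cylindrical: R_cond = ln(r_o/r_i)/(2πkL), R_conv = 1/(h·2πrL)):
R_aluminium pipe wall = ln(27.5/23)/(2π×219×15.4) = 8.433×10^-6 K/W
R_cellular glass = ln(49.5/27.5)/(2π×0.0491×15.4) = 0.1237 K/W
R_polyurethane foam = ln(99.5/49.5)/(2π×0.0294×15.4) = 0.2454 K/W
R_outer film = 1/(h_o·2πr_oL) = 1/(24.7×2π×0.0995×15.4) = 0.004205 K/W
R_total = 0.3734 K/W
Q = ΔT/R_total = 199/0.3734

Q ≈ 533 W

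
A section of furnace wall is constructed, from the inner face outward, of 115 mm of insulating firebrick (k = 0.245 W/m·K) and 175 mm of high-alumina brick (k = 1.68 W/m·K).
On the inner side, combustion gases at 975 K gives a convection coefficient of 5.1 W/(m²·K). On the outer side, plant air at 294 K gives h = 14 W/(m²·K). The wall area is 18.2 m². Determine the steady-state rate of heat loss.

Treating each layer as a thermal resistance in series:
R_inner film = 1/(h_i·A) = 1/(5.1×18.2) = 0.01077 K/W
R_insulating firebrick = L/(kA) = 0.115/(0.245×18.2) = 0.02579 K/W
R_high-alumina brick = L/(kA) = 0.175/(1.68×18.2) = 0.005723 K/W
R_outer film = 1/(h_o·A) = 1/(14×18.2) = 0.003925 K/W
R_total = 0.04621 K/W
Q = ΔT / R_total = 681 / 0.04621

Q ≈ 14700 W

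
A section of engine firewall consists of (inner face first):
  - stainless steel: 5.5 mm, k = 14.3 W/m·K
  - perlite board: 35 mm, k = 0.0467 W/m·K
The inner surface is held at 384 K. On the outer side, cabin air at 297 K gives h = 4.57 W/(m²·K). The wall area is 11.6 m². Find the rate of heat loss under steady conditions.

Using the resistance-network approach (series):
R_stainless steel = L/(kA) = 0.0055/(14.3×11.6) = 3.316×10^-5 K/W
R_perlite board = L/(kA) = 0.035/(0.0467×11.6) = 0.06461 K/W
R_outer film = 1/(h_o·A) = 1/(4.57×11.6) = 0.01886 K/W
R_total = 0.08351 K/W
Q = ΔT / R_total = 87 / 0.08351

Q ≈ 1040 W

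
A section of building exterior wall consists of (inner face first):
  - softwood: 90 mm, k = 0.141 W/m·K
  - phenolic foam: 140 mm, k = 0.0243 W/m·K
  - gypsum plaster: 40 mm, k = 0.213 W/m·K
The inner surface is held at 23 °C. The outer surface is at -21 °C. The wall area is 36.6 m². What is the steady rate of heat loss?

Q ≈ 244 W

Model the wall as resistances in series:
R_softwood = L/(kA) = 0.09/(0.141×36.6) = 0.01744 K/W
R_phenolic foam = L/(kA) = 0.14/(0.0243×36.6) = 0.1574 K/W
R_gypsum plaster = L/(kA) = 0.04/(0.213×36.6) = 0.005131 K/W
R_total = 0.18 K/W
Q = ΔT / R_total = 44 / 0.18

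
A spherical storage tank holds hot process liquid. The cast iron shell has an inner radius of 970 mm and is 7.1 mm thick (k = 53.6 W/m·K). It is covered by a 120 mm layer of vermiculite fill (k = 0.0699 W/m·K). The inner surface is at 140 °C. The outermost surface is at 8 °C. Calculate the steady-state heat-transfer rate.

Radial (spherical) resistances in series:
R_cast iron shell = (1/0.97 − 1/0.9771)/(4π×53.6) = 1.112×10^-5 K/W
R_vermiculite fill = (1/0.9771 − 1/1.0971)/(4π×0.0699) = 0.1274 K/W
R_total = 0.1275 K/W
Q = ΔT/R_total = 132/0.1275

Q ≈ 1040 W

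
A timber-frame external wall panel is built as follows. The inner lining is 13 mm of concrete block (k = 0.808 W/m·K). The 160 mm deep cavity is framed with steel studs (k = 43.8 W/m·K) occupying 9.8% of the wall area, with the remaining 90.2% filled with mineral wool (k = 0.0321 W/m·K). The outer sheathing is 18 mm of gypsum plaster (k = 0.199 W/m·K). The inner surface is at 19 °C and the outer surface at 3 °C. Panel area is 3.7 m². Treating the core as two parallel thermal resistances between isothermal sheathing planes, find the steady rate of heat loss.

Sheathing layers in series; stud and cavity paths in parallel between them.
R_inner = 0.013/(0.808×3.7) = 0.004348 K/W
R_stud  = 0.16/(43.8×0.098×3.7) = 0.01007 K/W
R_cav   = 0.16/(0.0321×0.902×3.7) = 1.494 K/W
1/R_core = 1/R_stud + 1/R_cav → R_core = 0.01001 K/W
R_outer = 0.018/(0.199×3.7) = 0.02445 K/W
R_total = 0.0388 K/W
Q = ΔT/R_total = 16/0.0388

Q ≈ 412 W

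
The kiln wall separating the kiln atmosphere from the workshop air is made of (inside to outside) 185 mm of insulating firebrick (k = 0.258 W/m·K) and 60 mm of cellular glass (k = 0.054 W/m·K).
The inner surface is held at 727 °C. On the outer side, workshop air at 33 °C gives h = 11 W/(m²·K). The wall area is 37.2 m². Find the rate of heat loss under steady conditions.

Series thermal resistances:
R_insulating firebrick = L/(kA) = 0.185/(0.258×37.2) = 0.01928 K/W
R_cellular glass = L/(kA) = 0.06/(0.054×37.2) = 0.02987 K/W
R_outer film = 1/(h_o·A) = 1/(11×37.2) = 0.002444 K/W
R_total = 0.05159 K/W
Q = ΔT / R_total = 694 / 0.05159

Q ≈ 13500 W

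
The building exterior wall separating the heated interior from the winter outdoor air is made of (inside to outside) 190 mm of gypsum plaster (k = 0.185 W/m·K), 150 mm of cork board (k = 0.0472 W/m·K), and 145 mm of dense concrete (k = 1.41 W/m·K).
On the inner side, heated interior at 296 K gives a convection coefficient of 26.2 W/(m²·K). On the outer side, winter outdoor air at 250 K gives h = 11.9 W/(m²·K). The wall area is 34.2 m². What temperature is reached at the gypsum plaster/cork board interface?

T ≈ 285 K

Series thermal resistances:
R_inner film = 1/(h_i·A) = 1/(26.2×34.2) = 0.001116 K/W
R_gypsum plaster = L/(kA) = 0.19/(0.185×34.2) = 0.03003 K/W
R_cork board = L/(kA) = 0.15/(0.0472×34.2) = 0.09292 K/W
R_dense concrete = L/(kA) = 0.145/(1.41×34.2) = 0.003007 K/W
R_outer film = 1/(h_o·A) = 1/(11.9×34.2) = 0.002457 K/W
R_total = 0.1295 K/W;  Q = ΔT/R_total = 46/0.1295 = 355.1 W
T_interface = T_inner − Q·ΣR(inner→interface) = 296 − 355×0.03115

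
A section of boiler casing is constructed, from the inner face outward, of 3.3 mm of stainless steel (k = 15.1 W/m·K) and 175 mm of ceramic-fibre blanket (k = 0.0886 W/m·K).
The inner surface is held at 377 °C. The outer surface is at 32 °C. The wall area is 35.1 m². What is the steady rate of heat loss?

Thermal resistances in series:
R_stainless steel = L/(kA) = 0.0033/(15.1×35.1) = 6.226×10^-6 K/W
R_ceramic-fibre blanket = L/(kA) = 0.175/(0.0886×35.1) = 0.05627 K/W
R_total = 0.05628 K/W
Q = ΔT / R_total = 345 / 0.05628

Q ≈ 6130 W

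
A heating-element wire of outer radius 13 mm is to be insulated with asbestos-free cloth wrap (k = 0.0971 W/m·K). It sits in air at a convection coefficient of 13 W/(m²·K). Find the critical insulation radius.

For a cylinder r_cr = k/h = 0.0971/13
r_cr = 7.47 mm; since the bare radius (13 mm) is above r_cr, any added insulation will reduce heat loss.

r_cr ≈ 7.47 mm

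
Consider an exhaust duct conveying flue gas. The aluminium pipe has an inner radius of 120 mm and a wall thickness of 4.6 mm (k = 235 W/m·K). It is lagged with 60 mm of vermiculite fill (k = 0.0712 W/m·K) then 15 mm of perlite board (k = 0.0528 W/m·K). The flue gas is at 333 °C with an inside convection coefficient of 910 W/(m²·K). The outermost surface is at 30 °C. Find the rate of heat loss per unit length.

For a radial system each layer contributes R = ln(r_out/r_in)/(2πkL); films add R = 1/(hA).
R_inner film = 1/(h_i·2πr₁L) = 1/(910×2π×0.12×1) = 0.001457 K/W
R_aluminium pipe wall = ln(124.6/120)/(2π×235×1) = 2.548×10^-5 K/W
R_vermiculite fill = ln(184.6/124.6)/(2π×0.0712×1) = 0.8787 K/W
R_perlite board = ln(199.6/184.6)/(2π×0.0528×1) = 0.2355 K/W
R_total = 1.116 K/W
Q = ΔT/R_total = 303/1.116

q′ ≈ 272 W/m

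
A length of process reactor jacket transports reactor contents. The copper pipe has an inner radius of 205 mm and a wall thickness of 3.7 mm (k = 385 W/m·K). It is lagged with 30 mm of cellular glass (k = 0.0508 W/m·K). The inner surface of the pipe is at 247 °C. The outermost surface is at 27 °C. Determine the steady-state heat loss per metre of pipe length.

For a radial system each layer contributes R = ln(r_out/r_in)/(2πkL); films add R = 1/(hA).
R_copper pipe wall = ln(208.7/205)/(2π×385×1) = 7.395×10^-6 K/W
R_cellular glass = ln(238.7/208.7)/(2π×0.0508×1) = 0.4208 K/W
R_total = 0.4208 K/W
Q = ΔT/R_total = 220/0.4208

q′ ≈ 523 W/m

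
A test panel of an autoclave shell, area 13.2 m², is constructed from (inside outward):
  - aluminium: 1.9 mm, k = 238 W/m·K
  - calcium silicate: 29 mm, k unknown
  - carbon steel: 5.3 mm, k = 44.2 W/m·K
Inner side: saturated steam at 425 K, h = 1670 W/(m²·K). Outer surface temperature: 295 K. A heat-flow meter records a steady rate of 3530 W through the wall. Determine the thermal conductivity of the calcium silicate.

k ≈ 0.0597 W/(m·K)

Thermal resistances in series:
R_inner film = 1/(h_i·A) = 1/(1670×13.2) = 4.536×10^-5 K/W
R_aluminium = L/(kA) = 0.0019/(238×13.2) = 6.048×10^-7 K/W
R_carbon steel = L/(kA) = 0.0053/(44.2×13.2) = 9.084×10^-6 K/W
Sum of known resistances R_other = 5.505×10^-5 K/W
Total R = ΔT/Q = 130/3530 = 0.03683 K/W
R_calcium silicate = R_total − R_other = 0.03677 K/W
k = L/(R·A) = 0.029/(0.03677×13.2)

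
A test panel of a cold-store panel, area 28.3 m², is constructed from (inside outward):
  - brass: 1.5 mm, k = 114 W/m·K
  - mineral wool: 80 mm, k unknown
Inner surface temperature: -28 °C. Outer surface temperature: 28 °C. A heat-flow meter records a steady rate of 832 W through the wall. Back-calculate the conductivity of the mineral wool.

Series thermal resistances:
R_brass = L/(kA) = 0.0015/(114×28.3) = 4.649×10^-7 K/W
Sum of known resistances R_other = 4.649×10^-7 K/W
Total R = ΔT/Q = 56/832 = 0.06731 K/W
R_mineral wool = R_total − R_other = 0.06731 K/W
k = L/(R·A) = 0.08/(0.06731×28.3)

k ≈ 0.042 W/(m·K)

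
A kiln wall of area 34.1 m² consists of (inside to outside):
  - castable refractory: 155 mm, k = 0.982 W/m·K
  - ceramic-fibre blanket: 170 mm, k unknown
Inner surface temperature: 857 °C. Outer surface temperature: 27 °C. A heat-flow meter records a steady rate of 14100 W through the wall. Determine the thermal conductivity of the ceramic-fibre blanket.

k ≈ 0.0919 W/(m·K)

Series thermal resistances:
R_castable refractory = L/(kA) = 0.155/(0.982×34.1) = 0.004629 K/W
Sum of known resistances R_other = 0.004629 K/W
Total R = ΔT/Q = 830/14100 = 0.05887 K/W
R_ceramic-fibre blanket = R_total − R_other = 0.05424 K/W
k = L/(R·A) = 0.17/(0.05424×34.1)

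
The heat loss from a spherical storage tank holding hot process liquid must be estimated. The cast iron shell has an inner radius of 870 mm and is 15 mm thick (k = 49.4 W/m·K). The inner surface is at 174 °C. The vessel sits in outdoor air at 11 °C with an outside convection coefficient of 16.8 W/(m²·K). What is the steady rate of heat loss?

Spherical conduction: R = (1/r_in − 1/r_out)/(4πk) per layer; series-sum.
R_cast iron shell = (1/0.87 − 1/0.885)/(4π×49.4) = 3.138×10^-5 K/W
R_outer film = 1/(h·4πr_o²) = 1/(16.8×4π×0.885²) = 0.006048 K/W
R_total = 0.006079 K/W
Q = ΔT/R_total = 163/0.006079

Q ≈ 26800 W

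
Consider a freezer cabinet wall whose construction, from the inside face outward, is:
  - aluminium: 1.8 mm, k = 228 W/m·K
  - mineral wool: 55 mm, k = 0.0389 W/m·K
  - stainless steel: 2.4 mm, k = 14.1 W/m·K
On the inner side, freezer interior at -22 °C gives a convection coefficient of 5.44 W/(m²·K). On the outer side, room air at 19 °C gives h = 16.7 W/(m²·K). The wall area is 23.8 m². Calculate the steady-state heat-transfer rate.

Q ≈ 589 W

Model the wall as resistances in series:
R_inner film = 1/(h_i·A) = 1/(5.44×23.8) = 0.007724 K/W
R_aluminium = L/(kA) = 0.0018/(228×23.8) = 3.317×10^-7 K/W
R_mineral wool = L/(kA) = 0.055/(0.0389×23.8) = 0.05941 K/W
R_stainless steel = L/(kA) = 0.0024/(14.1×23.8) = 7.152×10^-6 K/W
R_outer film = 1/(h_o·A) = 1/(16.7×23.8) = 0.002516 K/W
R_total = 0.06965 K/W
Q = ΔT / R_total = 41 / 0.06965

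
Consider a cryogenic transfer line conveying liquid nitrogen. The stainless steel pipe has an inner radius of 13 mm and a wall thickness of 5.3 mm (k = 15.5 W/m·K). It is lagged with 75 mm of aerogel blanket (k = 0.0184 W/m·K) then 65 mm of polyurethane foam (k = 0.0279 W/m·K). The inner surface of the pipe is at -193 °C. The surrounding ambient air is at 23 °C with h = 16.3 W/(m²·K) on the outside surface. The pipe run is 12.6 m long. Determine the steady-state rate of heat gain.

Q ≈ 159 W

Cylindrical conduction, so R = ln(r₂/r₁)/(2πkL) per layer, in series:
R_stainless steel pipe wall = ln(18.3/13)/(2π×15.5×12.6) = 2.787×10^-4 K/W
R_aerogel blanket = ln(93.3/18.3)/(2π×0.0184×12.6) = 1.118 K/W
R_polyurethane foam = ln(158.3/93.3)/(2π×0.0279×12.6) = 0.2393 K/W
R_outer film = 1/(h_o·2πr_oL) = 1/(16.3×2π×0.1583×12.6) = 0.004895 K/W
R_total = 1.363 K/W
Q = ΔT/R_total = 216/1.363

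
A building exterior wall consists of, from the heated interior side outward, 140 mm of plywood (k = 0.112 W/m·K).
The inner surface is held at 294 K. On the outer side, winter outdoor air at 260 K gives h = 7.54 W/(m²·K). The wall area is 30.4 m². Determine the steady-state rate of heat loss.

Series thermal resistances:
R_plywood = L/(kA) = 0.14/(0.112×30.4) = 0.04112 K/W
R_outer film = 1/(h_o·A) = 1/(7.54×30.4) = 0.004363 K/W
R_total = 0.04548 K/W
Q = ΔT / R_total = 34 / 0.04548

Q ≈ 748 W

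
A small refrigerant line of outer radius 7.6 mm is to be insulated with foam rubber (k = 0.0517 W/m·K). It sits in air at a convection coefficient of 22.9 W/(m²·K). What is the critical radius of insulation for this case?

For a cylinder r_cr = k/h = 0.0517/22.9
r_cr = 2.26 mm; since the bare radius (7.6 mm) is above r_cr, any added insulation will reduce heat loss.

r_cr ≈ 2.26 mm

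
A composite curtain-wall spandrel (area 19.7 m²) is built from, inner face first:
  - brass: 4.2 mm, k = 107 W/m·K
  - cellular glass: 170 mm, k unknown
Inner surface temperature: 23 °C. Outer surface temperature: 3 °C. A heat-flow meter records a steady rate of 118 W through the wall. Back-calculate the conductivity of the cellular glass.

k ≈ 0.0509 W/(m·K)

Treating each layer as a thermal resistance in series:
R_brass = L/(kA) = 0.0042/(107×19.7) = 1.993×10^-6 K/W
Sum of known resistances R_other = 1.993×10^-6 K/W
Total R = ΔT/Q = 20/118 = 0.1695 K/W
R_cellular glass = R_total − R_other = 0.1695 K/W
k = L/(R·A) = 0.17/(0.1695×19.7)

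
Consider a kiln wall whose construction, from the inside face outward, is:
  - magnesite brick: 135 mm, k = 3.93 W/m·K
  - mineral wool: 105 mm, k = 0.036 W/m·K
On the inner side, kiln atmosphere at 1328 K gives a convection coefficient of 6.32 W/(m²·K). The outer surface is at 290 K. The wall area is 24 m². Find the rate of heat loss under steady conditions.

Q ≈ 8010 W

Series thermal resistances:
R_inner film = 1/(h_i·A) = 1/(6.32×24) = 0.006593 K/W
R_magnesite brick = L/(kA) = 0.135/(3.93×24) = 0.001431 K/W
R_mineral wool = L/(kA) = 0.105/(0.036×24) = 0.1215 K/W
R_total = 0.1296 K/W
Q = ΔT / R_total = 1038 / 0.1296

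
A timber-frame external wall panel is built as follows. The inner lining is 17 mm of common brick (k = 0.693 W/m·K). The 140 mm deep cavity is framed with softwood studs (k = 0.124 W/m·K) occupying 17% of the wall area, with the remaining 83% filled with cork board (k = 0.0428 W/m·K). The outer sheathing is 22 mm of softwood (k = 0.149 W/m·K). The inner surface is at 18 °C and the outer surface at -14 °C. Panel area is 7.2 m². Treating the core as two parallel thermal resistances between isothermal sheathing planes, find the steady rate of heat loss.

Sheathing layers in series; stud and cavity paths in parallel between them.
R_inner = 0.017/(0.693×7.2) = 0.003407 K/W
R_stud  = 0.14/(0.124×0.17×7.2) = 0.9224 K/W
R_cav   = 0.14/(0.0428×0.83×7.2) = 0.5474 K/W
1/R_core = 1/R_stud + 1/R_cav → R_core = 0.3435 K/W
R_outer = 0.022/(0.149×7.2) = 0.02051 K/W
R_total = 0.3674 K/W
Q = ΔT/R_total = 32/0.3674

Q ≈ 87.1 W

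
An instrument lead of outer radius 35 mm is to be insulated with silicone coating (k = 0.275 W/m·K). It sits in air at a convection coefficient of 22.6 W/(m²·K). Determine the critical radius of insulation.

r_cr ≈ 12.2 mm

For a cylinder r_cr = k/h = 0.275/22.6
r_cr = 12.2 mm; since the bare radius (35 mm) is above r_cr, any added insulation will reduce heat loss.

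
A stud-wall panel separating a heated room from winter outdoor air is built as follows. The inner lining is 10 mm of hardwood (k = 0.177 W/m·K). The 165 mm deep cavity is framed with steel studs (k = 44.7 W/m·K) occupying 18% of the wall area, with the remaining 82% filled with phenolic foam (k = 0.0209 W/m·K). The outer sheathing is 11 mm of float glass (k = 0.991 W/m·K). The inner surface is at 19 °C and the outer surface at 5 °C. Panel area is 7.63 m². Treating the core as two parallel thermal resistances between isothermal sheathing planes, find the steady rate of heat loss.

Q ≈ 1210 W

Sheathing layers in series; stud and cavity paths in parallel between them.
R_inner = 0.01/(0.177×7.63) = 0.007405 K/W
R_stud  = 0.165/(44.7×0.18×7.63) = 0.002688 K/W
R_cav   = 0.165/(0.0209×0.82×7.63) = 1.262 K/W
1/R_core = 1/R_stud + 1/R_cav → R_core = 0.002682 K/W
R_outer = 0.011/(0.991×7.63) = 0.001455 K/W
R_total = 0.01154 K/W
Q = ΔT/R_total = 14/0.01154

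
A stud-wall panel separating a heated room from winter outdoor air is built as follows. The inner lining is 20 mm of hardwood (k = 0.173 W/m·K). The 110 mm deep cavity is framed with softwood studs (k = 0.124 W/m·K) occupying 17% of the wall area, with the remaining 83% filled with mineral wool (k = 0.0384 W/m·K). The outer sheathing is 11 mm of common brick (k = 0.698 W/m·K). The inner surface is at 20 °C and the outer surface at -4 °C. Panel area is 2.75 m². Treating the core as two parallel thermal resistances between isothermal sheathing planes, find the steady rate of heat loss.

Q ≈ 29.9 W

Sheathing layers in series; stud and cavity paths in parallel between them.
R_inner = 0.02/(0.173×2.75) = 0.04204 K/W
R_stud  = 0.11/(0.124×0.17×2.75) = 1.898 K/W
R_cav   = 0.11/(0.0384×0.83×2.75) = 1.255 K/W
1/R_core = 1/R_stud + 1/R_cav → R_core = 0.7554 K/W
R_outer = 0.011/(0.698×2.75) = 0.005731 K/W
R_total = 0.8032 K/W
Q = ΔT/R_total = 24/0.8032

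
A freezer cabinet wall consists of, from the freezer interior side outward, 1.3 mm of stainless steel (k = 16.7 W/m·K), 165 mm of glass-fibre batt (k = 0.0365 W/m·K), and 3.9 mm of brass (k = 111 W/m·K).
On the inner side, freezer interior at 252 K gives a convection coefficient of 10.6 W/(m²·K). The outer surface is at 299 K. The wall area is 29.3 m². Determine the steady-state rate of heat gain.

Q ≈ 298 W

Using the resistance-network approach (series):
R_inner film = 1/(h_i·A) = 1/(10.6×29.3) = 0.00322 K/W
R_stainless steel = L/(kA) = 0.0013/(16.7×29.3) = 2.657×10^-6 K/W
R_glass-fibre batt = L/(kA) = 0.165/(0.0365×29.3) = 0.1543 K/W
R_brass = L/(kA) = 0.0039/(111×29.3) = 1.199×10^-6 K/W
R_total = 0.1575 K/W
Q = ΔT / R_total = 47 / 0.1575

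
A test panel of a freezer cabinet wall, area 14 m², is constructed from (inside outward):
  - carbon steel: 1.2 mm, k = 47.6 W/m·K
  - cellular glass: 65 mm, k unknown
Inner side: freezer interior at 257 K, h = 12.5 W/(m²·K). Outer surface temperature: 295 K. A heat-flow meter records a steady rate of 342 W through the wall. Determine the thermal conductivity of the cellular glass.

Treating each layer as a thermal resistance in series:
R_inner film = 1/(h_i·A) = 1/(12.5×14) = 0.005714 K/W
R_carbon steel = L/(kA) = 0.0012/(47.6×14) = 1.801×10^-6 K/W
Sum of known resistances R_other = 0.005716 K/W
Total R = ΔT/Q = 38/342 = 0.1111 K/W
R_cellular glass = R_total − R_other = 0.1054 K/W
k = L/(R·A) = 0.065/(0.1054×14)

k ≈ 0.0441 W/(m·K)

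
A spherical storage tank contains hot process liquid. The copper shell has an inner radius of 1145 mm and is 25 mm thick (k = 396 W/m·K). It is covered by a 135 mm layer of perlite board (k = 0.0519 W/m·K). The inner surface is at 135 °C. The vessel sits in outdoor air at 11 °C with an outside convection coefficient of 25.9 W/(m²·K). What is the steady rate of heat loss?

Radial (spherical) resistances in series:
R_copper shell = (1/1.145 − 1/1.17)/(4π×396) = 3.75×10^-6 K/W
R_perlite board = (1/1.17 − 1/1.305)/(4π×0.0519) = 0.1356 K/W
R_outer film = 1/(h·4πr_o²) = 1/(25.9×4π×1.305²) = 0.001804 K/W
R_total = 0.1374 K/W
Q = ΔT/R_total = 124/0.1374

Q ≈ 903 W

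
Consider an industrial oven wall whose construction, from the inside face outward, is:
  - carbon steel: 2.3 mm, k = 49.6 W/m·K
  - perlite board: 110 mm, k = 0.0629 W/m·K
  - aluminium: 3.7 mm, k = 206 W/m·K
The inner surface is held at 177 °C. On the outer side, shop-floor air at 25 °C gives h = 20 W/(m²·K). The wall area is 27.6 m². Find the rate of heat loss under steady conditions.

Q ≈ 2330 W

Using the resistance-network approach (series):
R_carbon steel = L/(kA) = 0.0023/(49.6×27.6) = 1.68×10^-6 K/W
R_perlite board = L/(kA) = 0.11/(0.0629×27.6) = 0.06336 K/W
R_aluminium = L/(kA) = 0.0037/(206×27.6) = 6.508×10^-7 K/W
R_outer film = 1/(h_o·A) = 1/(20×27.6) = 0.001812 K/W
R_total = 0.06518 K/W
Q = ΔT / R_total = 152 / 0.06518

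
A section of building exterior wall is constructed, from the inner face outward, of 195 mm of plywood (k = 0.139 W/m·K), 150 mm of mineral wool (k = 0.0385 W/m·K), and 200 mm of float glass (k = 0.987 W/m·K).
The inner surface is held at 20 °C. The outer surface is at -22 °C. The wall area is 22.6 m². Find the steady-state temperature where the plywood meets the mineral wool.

T ≈ 9.29 °C

Model the wall as resistances in series:
R_plywood = L/(kA) = 0.195/(0.139×22.6) = 0.06207 K/W
R_mineral wool = L/(kA) = 0.15/(0.0385×22.6) = 0.1724 K/W
R_float glass = L/(kA) = 0.2/(0.987×22.6) = 0.008966 K/W
R_total = 0.2434 K/W;  Q = ΔT/R_total = 42/0.2434 = 172.5 W
T_interface = T_inner − Q·ΣR(inner→interface) = 20 − 173×0.06207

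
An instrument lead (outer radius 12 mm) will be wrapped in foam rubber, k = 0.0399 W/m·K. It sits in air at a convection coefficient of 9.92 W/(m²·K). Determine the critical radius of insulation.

For a cylinder r_cr = k/h = 0.0399/9.92
r_cr = 4.02 mm; since the bare radius (12 mm) is above r_cr, any added insulation will reduce heat loss.

r_cr ≈ 4.02 mm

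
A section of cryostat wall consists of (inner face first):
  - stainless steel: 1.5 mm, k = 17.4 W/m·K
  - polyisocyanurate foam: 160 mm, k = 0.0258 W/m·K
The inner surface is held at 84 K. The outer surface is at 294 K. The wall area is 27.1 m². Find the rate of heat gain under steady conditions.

Using the resistance-network approach (series):
R_stainless steel = L/(kA) = 0.0015/(17.4×27.1) = 3.181×10^-6 K/W
R_polyisocyanurate foam = L/(kA) = 0.16/(0.0258×27.1) = 0.2288 K/W
R_total = 0.2288 K/W
Q = ΔT / R_total = 210 / 0.2288

Q ≈ 918 W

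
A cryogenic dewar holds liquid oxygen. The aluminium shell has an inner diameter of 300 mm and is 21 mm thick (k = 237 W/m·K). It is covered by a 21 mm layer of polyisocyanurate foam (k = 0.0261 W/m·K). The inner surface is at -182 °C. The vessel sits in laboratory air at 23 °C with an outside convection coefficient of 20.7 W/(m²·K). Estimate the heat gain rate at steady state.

Q ≈ 99.8 W

Each spherical layer contributes R = (1/r_i − 1/r_o)/(4πk):
R_aluminium shell = (1/0.15 − 1/0.171)/(4π×237) = 2.749×10^-4 K/W
R_polyisocyanurate foam = (1/0.171 − 1/0.192)/(4π×0.0261) = 1.95 K/W
R_outer film = 1/(h·4πr_o²) = 1/(20.7×4π×0.192²) = 0.1043 K/W
R_total = 2.055 K/W
Q = ΔT/R_total = 205/2.055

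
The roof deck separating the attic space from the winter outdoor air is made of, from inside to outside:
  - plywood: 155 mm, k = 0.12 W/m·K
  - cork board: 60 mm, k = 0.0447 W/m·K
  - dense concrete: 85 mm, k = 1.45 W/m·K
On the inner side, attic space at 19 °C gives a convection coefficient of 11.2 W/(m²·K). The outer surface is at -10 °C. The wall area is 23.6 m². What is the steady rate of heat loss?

Using the resistance-network approach (series):
R_inner film = 1/(h_i·A) = 1/(11.2×23.6) = 0.003783 K/W
R_plywood = L/(kA) = 0.155/(0.12×23.6) = 0.05473 K/W
R_cork board = L/(kA) = 0.06/(0.0447×23.6) = 0.05688 K/W
R_dense concrete = L/(kA) = 0.085/(1.45×23.6) = 0.002484 K/W
R_total = 0.1179 K/W
Q = ΔT / R_total = 29 / 0.1179

Q ≈ 246 W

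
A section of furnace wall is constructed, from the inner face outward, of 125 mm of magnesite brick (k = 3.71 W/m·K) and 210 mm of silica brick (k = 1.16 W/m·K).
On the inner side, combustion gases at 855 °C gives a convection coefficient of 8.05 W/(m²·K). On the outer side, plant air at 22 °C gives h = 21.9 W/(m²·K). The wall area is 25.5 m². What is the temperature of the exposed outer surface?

Series thermal resistances:
R_inner film = 1/(h_i·A) = 1/(8.05×25.5) = 0.004872 K/W
R_magnesite brick = L/(kA) = 0.125/(3.71×25.5) = 0.001321 K/W
R_silica brick = L/(kA) = 0.21/(1.16×25.5) = 0.007099 K/W
R_outer film = 1/(h_o·A) = 1/(21.9×25.5) = 0.001791 K/W
R_total = 0.01508 K/W;  Q = ΔT/R_total = 833/0.01508 = 55230 W
T_interface = T_inner − Q·ΣR(inner→interface) = 855 − 55200×0.01329

T ≈ 121 °C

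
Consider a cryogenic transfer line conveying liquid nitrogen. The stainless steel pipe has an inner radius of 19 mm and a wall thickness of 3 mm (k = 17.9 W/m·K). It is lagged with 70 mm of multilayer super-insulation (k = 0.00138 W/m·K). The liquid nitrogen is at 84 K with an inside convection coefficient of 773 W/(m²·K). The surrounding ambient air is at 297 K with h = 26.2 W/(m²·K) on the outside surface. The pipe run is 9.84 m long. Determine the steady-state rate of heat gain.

For a radial system each layer contributes R = ln(r_out/r_in)/(2πkL); films add R = 1/(hA).
R_inner film = 1/(h_i·2πr₁L) = 1/(773×2π×0.019×9.84) = 0.001101 K/W
R_stainless steel pipe wall = ln(22/19)/(2π×17.9×9.84) = 1.325×10^-4 K/W
R_multilayer super-insulation = ln(92/22)/(2π×0.00138×9.84) = 16.77 K/W
R_outer film = 1/(h_o·2πr_oL) = 1/(26.2×2π×0.092×9.84) = 0.00671 K/W
R_total = 16.78 K/W
Q = ΔT/R_total = 213/16.78

Q ≈ 12.7 W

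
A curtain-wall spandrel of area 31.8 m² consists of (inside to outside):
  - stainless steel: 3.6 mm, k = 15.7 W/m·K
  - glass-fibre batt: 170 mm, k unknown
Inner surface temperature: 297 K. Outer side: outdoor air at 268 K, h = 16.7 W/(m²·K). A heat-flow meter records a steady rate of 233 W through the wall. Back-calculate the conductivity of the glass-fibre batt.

k ≈ 0.0436 W/(m·K)

Treating each layer as a thermal resistance in series:
R_stainless steel = L/(kA) = 0.0036/(15.7×31.8) = 7.211×10^-6 K/W
R_outer film = 1/(h_o·A) = 1/(16.7×31.8) = 0.001883 K/W
Sum of known resistances R_other = 0.00189 K/W
Total R = ΔT/Q = 29/233 = 0.1245 K/W
R_glass-fibre batt = R_total − R_other = 0.1226 K/W
k = L/(R·A) = 0.17/(0.1226×31.8)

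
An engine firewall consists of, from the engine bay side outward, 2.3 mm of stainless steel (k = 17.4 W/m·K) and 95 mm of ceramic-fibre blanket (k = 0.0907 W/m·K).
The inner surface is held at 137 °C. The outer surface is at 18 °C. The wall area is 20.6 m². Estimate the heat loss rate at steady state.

Series thermal resistances:
R_stainless steel = L/(kA) = 0.0023/(17.4×20.6) = 6.417×10^-6 K/W
R_ceramic-fibre blanket = L/(kA) = 0.095/(0.0907×20.6) = 0.05085 K/W
R_total = 0.05085 K/W
Q = ΔT / R_total = 119 / 0.05085

Q ≈ 2340 W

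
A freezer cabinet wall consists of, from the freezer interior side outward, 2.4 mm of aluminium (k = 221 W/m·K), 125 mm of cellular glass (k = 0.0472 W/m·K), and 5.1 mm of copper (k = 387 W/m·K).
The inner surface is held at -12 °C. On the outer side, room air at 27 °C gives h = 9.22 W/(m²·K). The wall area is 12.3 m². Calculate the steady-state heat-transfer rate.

Q ≈ 174 W

Series thermal resistances:
R_aluminium = L/(kA) = 0.0024/(221×12.3) = 8.829×10^-7 K/W
R_cellular glass = L/(kA) = 0.125/(0.0472×12.3) = 0.2153 K/W
R_copper = L/(kA) = 0.0051/(387×12.3) = 1.071×10^-6 K/W
R_outer film = 1/(h_o·A) = 1/(9.22×12.3) = 0.008818 K/W
R_total = 0.2241 K/W
Q = ΔT / R_total = 39 / 0.2241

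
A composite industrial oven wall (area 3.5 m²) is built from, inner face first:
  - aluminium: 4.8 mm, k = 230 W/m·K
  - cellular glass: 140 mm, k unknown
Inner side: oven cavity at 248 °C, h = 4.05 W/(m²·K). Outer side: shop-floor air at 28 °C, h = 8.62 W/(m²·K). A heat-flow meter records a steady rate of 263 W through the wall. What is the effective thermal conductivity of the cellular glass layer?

Thermal resistances in series:
R_inner film = 1/(h_i·A) = 1/(4.05×3.5) = 0.07055 K/W
R_aluminium = L/(kA) = 0.0048/(230×3.5) = 5.963×10^-6 K/W
R_outer film = 1/(h_o·A) = 1/(8.62×3.5) = 0.03315 K/W
Sum of known resistances R_other = 0.1037 K/W
Total R = ΔT/Q = 220/263 = 0.8365 K/W
R_cellular glass = R_total − R_other = 0.7328 K/W
k = L/(R·A) = 0.14/(0.7328×3.5)

k ≈ 0.0546 W/(m·K)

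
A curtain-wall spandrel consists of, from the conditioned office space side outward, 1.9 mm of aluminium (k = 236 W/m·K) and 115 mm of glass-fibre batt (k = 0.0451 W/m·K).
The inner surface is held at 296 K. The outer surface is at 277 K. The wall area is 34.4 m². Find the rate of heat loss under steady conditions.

Model the wall as resistances in series:
R_aluminium = L/(kA) = 0.0019/(236×34.4) = 2.34×10^-7 K/W
R_glass-fibre batt = L/(kA) = 0.115/(0.0451×34.4) = 0.07412 K/W
R_total = 0.07412 K/W
Q = ΔT / R_total = 19 / 0.07412

Q ≈ 256 W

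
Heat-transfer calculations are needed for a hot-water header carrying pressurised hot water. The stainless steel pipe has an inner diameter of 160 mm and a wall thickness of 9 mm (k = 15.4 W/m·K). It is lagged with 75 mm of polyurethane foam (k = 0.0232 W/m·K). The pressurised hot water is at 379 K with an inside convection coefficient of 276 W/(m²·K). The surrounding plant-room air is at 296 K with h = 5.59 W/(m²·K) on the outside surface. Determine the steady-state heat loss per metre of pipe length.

For a radial system each layer contributes R = ln(r_out/r_in)/(2πkL); films add R = 1/(hA).
R_inner film = 1/(h_i·2πr₁L) = 1/(276×2π×0.08×1) = 0.007208 K/W
R_stainless steel pipe wall = ln(89/80)/(2π×15.4×1) = 0.001102 K/W
R_polyurethane foam = ln(164/89)/(2π×0.0232×1) = 4.193 K/W
R_outer film = 1/(h_o·2πr_oL) = 1/(5.59×2π×0.164×1) = 0.1736 K/W
R_total = 4.375 K/W
Q = ΔT/R_total = 83/4.375

q′ ≈ 19 W/m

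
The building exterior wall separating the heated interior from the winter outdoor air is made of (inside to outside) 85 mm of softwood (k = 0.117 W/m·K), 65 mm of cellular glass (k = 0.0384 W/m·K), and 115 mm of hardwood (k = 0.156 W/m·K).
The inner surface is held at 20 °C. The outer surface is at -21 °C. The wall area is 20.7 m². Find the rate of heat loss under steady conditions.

Q ≈ 269 W

Model the wall as resistances in series:
R_softwood = L/(kA) = 0.085/(0.117×20.7) = 0.0351 K/W
R_cellular glass = L/(kA) = 0.065/(0.0384×20.7) = 0.08177 K/W
R_hardwood = L/(kA) = 0.115/(0.156×20.7) = 0.03561 K/W
R_total = 0.1525 K/W
Q = ΔT / R_total = 41 / 0.1525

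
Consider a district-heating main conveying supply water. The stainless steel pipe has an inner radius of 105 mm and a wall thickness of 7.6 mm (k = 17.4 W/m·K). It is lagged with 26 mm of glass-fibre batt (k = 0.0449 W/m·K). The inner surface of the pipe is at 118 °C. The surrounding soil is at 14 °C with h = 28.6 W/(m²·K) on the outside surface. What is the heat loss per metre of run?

Per-layer cylindrical resistances, series-summed:
R_stainless steel pipe wall = ln(112.6/105)/(2π×17.4×1) = 6.392×10^-4 K/W
R_glass-fibre batt = ln(138.6/112.6)/(2π×0.0449×1) = 0.7364 K/W
R_outer film = 1/(h_o·2πr_oL) = 1/(28.6×2π×0.1386×1) = 0.04015 K/W
R_total = 0.7772 K/W
Q = ΔT/R_total = 104/0.7772

q′ ≈ 134 W/m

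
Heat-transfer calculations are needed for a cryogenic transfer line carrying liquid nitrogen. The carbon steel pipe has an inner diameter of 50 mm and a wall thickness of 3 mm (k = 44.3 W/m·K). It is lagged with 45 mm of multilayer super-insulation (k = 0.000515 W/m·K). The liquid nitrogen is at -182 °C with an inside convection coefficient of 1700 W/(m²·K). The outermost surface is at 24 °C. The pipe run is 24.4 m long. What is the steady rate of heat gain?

Q ≈ 17 W

Per-layer cylindrical resistances, series-summed:
R_inner film = 1/(h_i·2πr₁L) = 1/(1700×2π×0.025×24.4) = 1.535×10^-4 K/W
R_carbon steel pipe wall = ln(28/25)/(2π×44.3×24.4) = 1.669×10^-5 K/W
R_multilayer super-insulation = ln(73/28)/(2π×0.000515×24.4) = 12.14 K/W
R_total = 12.14 K/W
Q = ΔT/R_total = 206/12.14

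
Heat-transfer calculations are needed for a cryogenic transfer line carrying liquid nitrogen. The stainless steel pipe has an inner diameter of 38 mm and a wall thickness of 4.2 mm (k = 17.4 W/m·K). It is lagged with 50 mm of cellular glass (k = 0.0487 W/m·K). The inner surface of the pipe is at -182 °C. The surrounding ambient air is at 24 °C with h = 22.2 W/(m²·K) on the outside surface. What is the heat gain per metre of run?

Cylindrical conduction, so R = ln(r₂/r₁)/(2πkL) per layer, in series:
R_stainless steel pipe wall = ln(23.2/19)/(2π×17.4×1) = 0.001827 K/W
R_cellular glass = ln(73.2/23.2)/(2π×0.0487×1) = 3.755 K/W
R_outer film = 1/(h_o·2πr_oL) = 1/(22.2×2π×0.0732×1) = 0.09794 K/W
R_total = 3.855 K/W
Q = ΔT/R_total = 206/3.855

q′ ≈ 53.4 W/m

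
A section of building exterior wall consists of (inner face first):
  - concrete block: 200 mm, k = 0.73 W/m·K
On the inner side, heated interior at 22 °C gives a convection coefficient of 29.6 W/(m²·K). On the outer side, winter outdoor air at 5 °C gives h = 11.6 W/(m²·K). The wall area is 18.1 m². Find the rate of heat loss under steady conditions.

Q ≈ 781 W

Treating each layer as a thermal resistance in series:
R_inner film = 1/(h_i·A) = 1/(29.6×18.1) = 0.001867 K/W
R_concrete block = L/(kA) = 0.2/(0.73×18.1) = 0.01514 K/W
R_outer film = 1/(h_o·A) = 1/(11.6×18.1) = 0.004763 K/W
R_total = 0.02177 K/W
Q = ΔT / R_total = 17 / 0.02177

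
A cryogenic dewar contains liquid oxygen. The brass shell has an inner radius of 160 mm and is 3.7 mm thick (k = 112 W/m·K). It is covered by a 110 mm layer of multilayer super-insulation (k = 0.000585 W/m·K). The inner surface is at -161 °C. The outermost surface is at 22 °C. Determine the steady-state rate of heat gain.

Q ≈ 0.548 W

For a spherical shell R = (1/r₁ − 1/r₂)/(4πk); film R = 1/(h·4πr²). In series:
R_brass shell = (1/0.16 − 1/0.1637)/(4π×112) = 1.004×10^-4 K/W
R_multilayer super-insulation = (1/0.1637 − 1/0.2737)/(4π×0.000585) = 334 K/W
R_total = 334 K/W
Q = ΔT/R_total = 183/334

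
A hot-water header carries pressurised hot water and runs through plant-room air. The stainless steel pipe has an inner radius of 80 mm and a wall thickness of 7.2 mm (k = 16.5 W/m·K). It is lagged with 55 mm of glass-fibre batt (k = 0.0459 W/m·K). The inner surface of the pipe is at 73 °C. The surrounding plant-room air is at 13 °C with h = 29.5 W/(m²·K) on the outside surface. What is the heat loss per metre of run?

Treating each annulus and film as a series resistance:
R_stainless steel pipe wall = ln(87.2/80)/(2π×16.5×1) = 8.312×10^-4 K/W
R_glass-fibre batt = ln(142.2/87.2)/(2π×0.0459×1) = 1.696 K/W
R_outer film = 1/(h_o·2πr_oL) = 1/(29.5×2π×0.1422×1) = 0.03794 K/W
R_total = 1.734 K/W
Q = ΔT/R_total = 60/1.734

q′ ≈ 34.6 W/m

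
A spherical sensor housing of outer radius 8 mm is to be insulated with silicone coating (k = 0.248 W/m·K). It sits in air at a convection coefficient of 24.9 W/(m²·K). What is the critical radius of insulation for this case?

r_cr ≈ 19.9 mm

For a sphere r_cr = 2k/h = 2×0.248/24.9
r_cr = 19.9 mm; since the bare radius (8 mm) is below r_cr, adding a thin layer of insulation will *increase* heat loss.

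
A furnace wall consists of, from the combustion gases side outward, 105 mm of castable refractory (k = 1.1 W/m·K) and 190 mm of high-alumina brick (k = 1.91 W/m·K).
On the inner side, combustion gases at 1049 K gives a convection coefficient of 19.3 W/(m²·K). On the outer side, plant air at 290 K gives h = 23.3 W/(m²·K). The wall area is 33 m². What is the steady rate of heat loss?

Q ≈ 86500 W

Thermal resistances in series:
R_inner film = 1/(h_i·A) = 1/(19.3×33) = 0.00157 K/W
R_castable refractory = L/(kA) = 0.105/(1.1×33) = 0.002893 K/W
R_high-alumina brick = L/(kA) = 0.19/(1.91×33) = 0.003014 K/W
R_outer film = 1/(h_o·A) = 1/(23.3×33) = 0.001301 K/W
R_total = 0.008778 K/W
Q = ΔT / R_total = 759 / 0.008778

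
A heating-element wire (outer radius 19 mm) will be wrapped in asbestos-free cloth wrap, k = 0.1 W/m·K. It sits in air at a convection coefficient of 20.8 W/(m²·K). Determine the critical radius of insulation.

For a cylinder r_cr = k/h = 0.1/20.8
r_cr = 4.81 mm; since the bare radius (19 mm) is above r_cr, any added insulation will reduce heat loss.

r_cr ≈ 4.81 mm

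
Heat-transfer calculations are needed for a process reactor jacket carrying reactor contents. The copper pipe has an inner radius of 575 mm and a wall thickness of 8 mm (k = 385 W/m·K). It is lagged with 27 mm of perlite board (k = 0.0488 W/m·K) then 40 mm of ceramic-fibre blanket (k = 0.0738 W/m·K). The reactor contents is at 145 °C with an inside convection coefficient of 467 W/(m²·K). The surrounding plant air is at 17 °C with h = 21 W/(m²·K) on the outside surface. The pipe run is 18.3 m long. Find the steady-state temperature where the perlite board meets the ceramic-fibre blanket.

Radial resistances (cylindrical: R_cond = ln(r_o/r_i)/(2πkL), R_conv = 1/(h·2πrL)):
R_inner film = 1/(h_i·2πr₁L) = 1/(467×2π×0.575×18.3) = 3.239×10^-5 K/W
R_copper pipe wall = ln(583/575)/(2π×385×18.3) = 3.121×10^-7 K/W
R_perlite board = ln(610/583)/(2π×0.0488×18.3) = 0.008068 K/W
R_ceramic-fibre blanket = ln(650/610)/(2π×0.0738×18.3) = 0.007485 K/W
R_outer film = 1/(h_o·2πr_oL) = 1/(21×2π×0.65×18.3) = 6.371×10^-4 K/W
R_total = 0.01622 K/W
Q = ΔT/R_total = 128/0.01622
Q = 7890 W
T_interface = T_inner − Q·ΣR(inner→interface) = 145 − 7890×0.008101

T ≈ 81.1 °C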